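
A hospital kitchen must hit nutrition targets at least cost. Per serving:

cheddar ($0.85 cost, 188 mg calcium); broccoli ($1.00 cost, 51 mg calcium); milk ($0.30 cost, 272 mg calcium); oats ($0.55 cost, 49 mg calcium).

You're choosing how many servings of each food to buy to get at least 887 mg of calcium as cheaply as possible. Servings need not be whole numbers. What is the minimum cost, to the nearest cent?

Cost per mg of calcium: milk $0.0011, cheddar $0.0045, oats $0.0112, broccoli $0.0196.
With no serving limits, use only milk: 887 mg / 272 mg = 3.261 servings × $0.30 = $0.98.

$0.98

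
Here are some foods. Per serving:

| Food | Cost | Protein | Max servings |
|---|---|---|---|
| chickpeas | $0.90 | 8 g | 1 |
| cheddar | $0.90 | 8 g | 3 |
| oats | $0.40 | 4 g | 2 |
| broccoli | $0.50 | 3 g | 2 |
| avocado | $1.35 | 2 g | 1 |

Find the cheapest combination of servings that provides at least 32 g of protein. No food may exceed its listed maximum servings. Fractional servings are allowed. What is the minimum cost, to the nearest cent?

Cost per g of protein: oats $0.1000, chickpeas $0.1125, cheddar $0.1125, broccoli $0.1667, avocado $0.6750.
Take 2 servings of oats: +8.0 g protein for $0.80 (total $0.80, still need 24.0 g).
Take 1 serving of chickpeas: +8.0 g protein for $0.90 (total $1.70, still need 16.0 g).
Take 2 servings of cheddar: +16.0 g protein for $1.80 (total $3.50, still need 0.0 g).
Greedy by cheapest-per-g is optimal for a single linear constraint, so the minimum cost is $3.50.

$3.50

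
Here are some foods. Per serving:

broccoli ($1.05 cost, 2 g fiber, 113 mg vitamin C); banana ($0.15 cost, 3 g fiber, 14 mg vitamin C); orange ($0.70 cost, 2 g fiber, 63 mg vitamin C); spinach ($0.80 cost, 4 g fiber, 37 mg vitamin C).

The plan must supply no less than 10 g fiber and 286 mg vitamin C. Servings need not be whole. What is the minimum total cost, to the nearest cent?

$2.69

broccoli only: max(10/2, 286/113) = 5 servings → $5.25.
banana only: max(10/3, 286/14) = 20.43 servings → $3.06.
orange only: max(10/2, 286/63) = 5 servings → $3.50.
spinach only: max(10/4, 286/37) = 7.73 servings → $6.18.
broccoli + banana with both tight: 2.309 servings and 1.794 servings → $2.69.
broccoli + orange: intersection lies outside the first quadrant.
broccoli + spinach with both tight: 2.048 servings and 1.476 servings → $3.33.
banana + orange with both tight: 0.3602 servings and 4.46 servings → $3.18.
banana + spinach: intersection lies outside the first quadrant.
orange + spinach with both tight: 4.348 servings and 0.3258 servings → $3.30.
The minimum over all feasible corners is $2.69.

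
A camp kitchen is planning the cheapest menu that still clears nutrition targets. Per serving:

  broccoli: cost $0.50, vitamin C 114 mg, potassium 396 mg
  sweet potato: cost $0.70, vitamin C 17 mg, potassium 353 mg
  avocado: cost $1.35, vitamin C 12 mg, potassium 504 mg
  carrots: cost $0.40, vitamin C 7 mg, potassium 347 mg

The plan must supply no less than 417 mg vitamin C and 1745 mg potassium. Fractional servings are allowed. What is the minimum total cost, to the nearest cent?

At the optimum either one food covers both requirements or two foods hit both targets exactly; no other combination can be cheaper.
broccoli only: max(417/114, 1745/396) = 4.407 servings → $2.20.
sweet potato only: max(417/17, 1745/353) = 24.53 servings → $17.17.
avocado only: max(417/12, 1745/504) = 34.75 servings → $46.91.
carrots only: max(417/7, 1745/347) = 59.57 servings → $23.83.
broccoli + sweet potato with both tight: 3.507 servings and 1.009 servings → $2.46.
broccoli + avocado with both tight: 3.59 servings and 0.6413 servings → $2.66.
broccoli + carrots with both tight: 3.601 servings and 0.9188 servings → $2.17.
sweet potato + avocado: the both-tight solution has a negative serving — not a feasible corner.
sweet potato + carrots with both targets exact would need a negative amount; discard.
avocado + carrots with both targets exact would need a negative amount; discard.
So the least-cost plan costs $2.17.

$2.17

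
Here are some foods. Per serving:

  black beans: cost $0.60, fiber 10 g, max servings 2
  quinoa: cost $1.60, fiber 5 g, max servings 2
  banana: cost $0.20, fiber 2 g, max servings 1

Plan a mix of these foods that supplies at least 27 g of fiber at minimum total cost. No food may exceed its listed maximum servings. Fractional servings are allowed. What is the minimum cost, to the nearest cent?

Cost per g of fiber: black beans $0.0600, banana $0.1000, quinoa $0.3200.
Take 2 servings of black beans: +20.0 g fiber for $1.20 (total $1.20, still need 7.0 g).
Take 1 serving of banana: +2.0 g fiber for $0.20 (total $1.40, still need 5.0 g).
Take 1 serving of quinoa: +5.0 g fiber for $1.60 (total $3.00, still need 0.0 g).
Greedy by cheapest-per-g is optimal for a single linear constraint, so the minimum cost is $3.00.

$3.00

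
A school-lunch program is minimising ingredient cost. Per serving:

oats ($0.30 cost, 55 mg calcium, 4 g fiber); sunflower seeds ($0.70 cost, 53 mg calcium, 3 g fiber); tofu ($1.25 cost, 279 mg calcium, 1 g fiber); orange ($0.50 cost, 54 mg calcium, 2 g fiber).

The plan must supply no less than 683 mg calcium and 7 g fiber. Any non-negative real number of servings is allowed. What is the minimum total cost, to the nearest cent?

$3.12

Check every corner: each single food scaled to meet both minima, and each pair solved so both constraints bind.
oats only: max(683/55, 7/4) = 12.42 servings → $3.73.
sunflower seeds only: max(683/53, 7/3) = 12.89 servings → $9.02.
tofu only: max(683/279, 7/1) = 7 servings → $8.75.
orange only: max(683/54, 7/2) = 12.65 servings → $6.32.
oats + sunflower seeds: the both-tight solution has a negative serving — not a feasible corner.
oats + tofu with both tight: 1.197 servings and 2.212 servings → $3.12.
oats + orange: intersection lies outside the first quadrant.
sunflower seeds + tofu with both tight: 1.62 servings and 2.14 servings → $3.81.
sunflower seeds + orange: the both-tight solution has a negative serving — not a feasible corner.
tofu + orange with both tight: 1.96 servings and 2.52 servings → $3.71.
Cheapest feasible corner: $3.12.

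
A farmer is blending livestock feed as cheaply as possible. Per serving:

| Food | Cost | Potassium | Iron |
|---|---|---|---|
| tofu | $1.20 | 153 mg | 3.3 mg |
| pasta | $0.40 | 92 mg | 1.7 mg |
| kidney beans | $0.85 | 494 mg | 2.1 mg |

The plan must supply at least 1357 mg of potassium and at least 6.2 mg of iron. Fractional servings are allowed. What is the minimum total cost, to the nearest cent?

$2.41

With two linear requirements the optimum uses one or two foods; enumerate the corners.
tofu only: max(1357/153, 6.2/3.3) = 8.869 servings → $10.64.
pasta only: max(1357/92, 6.2/1.7) = 14.75 servings → $5.90.
kidney beans only: max(1357/494, 6.2/2.1) = 2.952 servings → $2.51.
tofu + pasta: intersection lies outside the first quadrant.
tofu + kidney beans with both tight: 0.1628 servings and 2.697 servings → $2.49.
pasta + kidney beans with both tight: 0.3296 servings and 2.686 servings → $2.41.
So the least-cost plan costs $2.41.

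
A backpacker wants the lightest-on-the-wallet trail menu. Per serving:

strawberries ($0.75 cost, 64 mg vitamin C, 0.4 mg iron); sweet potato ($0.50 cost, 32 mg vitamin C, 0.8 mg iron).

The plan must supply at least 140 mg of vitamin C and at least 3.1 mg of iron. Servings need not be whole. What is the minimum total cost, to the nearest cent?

$2.10

A basic optimal solution has at most two foods positive. Try each food alone and each pair with both targets met exactly.
strawberries only: max(140/64, 3.1/0.4) = 7.75 servings → $5.81.
sweet potato only: max(140/32, 3.1/0.8) = 4.375 servings → $2.19.
strawberries + sweet potato with both tight: 0.3333 servings and 3.708 servings → $2.10.
Cheapest feasible corner: $2.10.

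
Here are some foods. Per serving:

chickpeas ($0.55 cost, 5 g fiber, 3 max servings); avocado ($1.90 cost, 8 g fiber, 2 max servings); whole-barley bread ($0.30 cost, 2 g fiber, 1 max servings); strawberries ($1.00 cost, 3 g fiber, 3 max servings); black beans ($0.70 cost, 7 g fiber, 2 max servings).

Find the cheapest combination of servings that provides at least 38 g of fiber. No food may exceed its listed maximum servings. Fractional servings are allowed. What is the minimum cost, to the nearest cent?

$5.01

Cost per g of fiber: black beans $0.1000, chickpeas $0.1100, whole-barley bread $0.1500, avocado $0.2375, strawberries $0.3333.
Take 2 servings of black beans: +14.0 g fiber for $1.40 (total $1.40, still need 24.0 g).
Take 3 servings of chickpeas: +15.0 g fiber for $1.65 (total $3.05, still need 9.0 g).
Take 1 serving of whole-barley bread: +2.0 g fiber for $0.30 (total $3.35, still need 7.0 g).
Take 0.875 servings of avocado: +7.0 g fiber for $1.66 (total $5.01, still need 0.0 g).
Filling from the cheapest source first is optimal under one linear minimum: $5.01.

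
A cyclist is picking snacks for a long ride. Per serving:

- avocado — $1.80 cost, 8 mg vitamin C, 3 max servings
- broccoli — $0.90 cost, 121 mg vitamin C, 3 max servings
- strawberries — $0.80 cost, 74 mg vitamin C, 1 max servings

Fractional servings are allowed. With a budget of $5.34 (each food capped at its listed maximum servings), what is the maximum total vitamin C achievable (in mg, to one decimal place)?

Vitamin C per dollar: broccoli 134.4, strawberries 92.5, avocado 4.444.
Take 3 servings of broccoli: spends $2.70, +363.0 mg vitamin C (running total 363.0 mg).
Take 1 serving of strawberries: spends $0.80, +74.0 mg vitamin C (running total 437.0 mg).
Take 1.022 servings of avocado: spends $1.84, +8.2 mg vitamin C (running total 445.2 mg).
Greedy by best ratio exhausts the cost allowance optimally: 445.2 mg.

445.2 mg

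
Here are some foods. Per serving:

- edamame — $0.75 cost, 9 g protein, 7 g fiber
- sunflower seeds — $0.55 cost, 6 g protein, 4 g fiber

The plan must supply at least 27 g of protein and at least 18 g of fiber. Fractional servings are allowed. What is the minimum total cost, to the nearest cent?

$2.25

edamame only: max(27/9, 18/7) = 3 servings → $2.25.
sunflower seeds only: max(27/6, 18/4) = 4.5 servings → $2.48.
edamame + sunflower seeds with both tight: 0 servings and 4.5 servings → $2.48.
So the least-cost plan costs $2.25.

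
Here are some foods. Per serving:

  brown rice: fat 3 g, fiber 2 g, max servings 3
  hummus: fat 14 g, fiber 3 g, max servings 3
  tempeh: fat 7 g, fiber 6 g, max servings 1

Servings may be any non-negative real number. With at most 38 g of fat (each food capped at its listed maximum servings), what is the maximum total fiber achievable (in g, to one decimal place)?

Fiber per g fat: tempeh 0.8571, brown rice 0.6667, hummus 0.2143.
Take 1 serving of tempeh: uses 7 g fat, +6.0 g fiber (running total 6.0 g).
Take 3 servings of brown rice: uses 9 g fat, +6.0 g fiber (running total 12.0 g).
Take 1.571 servings of hummus: uses 22 g fat, +4.7 g fiber (running total 16.7 g).
Filling greedily by fiber-per-g fat is optimal for one linear limit, giving 16.7 g.

16.7 g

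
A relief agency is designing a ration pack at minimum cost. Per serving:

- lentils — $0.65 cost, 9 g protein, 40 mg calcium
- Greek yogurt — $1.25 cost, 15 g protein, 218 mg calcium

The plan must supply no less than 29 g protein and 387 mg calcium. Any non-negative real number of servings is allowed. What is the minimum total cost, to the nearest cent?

Two binding constraints pin down two serving amounts, so the optimal mix uses at most two foods. The candidates are each food alone (scaled to the tighter of protein/calcium) and each pair with both constraints tight.
lentils only: max(29/9, 387/40) = 9.675 servings → $6.29.
Greek yogurt only: max(29/15, 387/218) = 1.933 servings → $2.42.
lentils + Greek yogurt with both tight: 0.3796 servings and 1.706 servings → $2.38.
So the least-cost plan costs $2.38.

$2.38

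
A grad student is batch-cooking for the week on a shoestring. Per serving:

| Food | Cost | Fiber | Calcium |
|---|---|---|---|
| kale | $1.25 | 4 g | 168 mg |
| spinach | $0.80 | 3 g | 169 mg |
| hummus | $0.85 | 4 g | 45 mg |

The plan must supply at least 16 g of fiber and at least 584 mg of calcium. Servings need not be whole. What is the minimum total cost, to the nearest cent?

$3.89

Check every corner: each single food scaled to meet both minima, and each pair solved so both constraints bind.
kale only: max(16/4, 584/168) = 4 servings → $5.00.
spinach only: max(16/3, 584/169) = 5.333 servings → $4.27.
hummus only: max(16/4, 584/45) = 12.98 servings → $11.03.
kale + spinach with both targets exact would need a negative amount; discard.
kale + hummus with both tight: 3.285 servings and 0.7154 servings → $4.71.
spinach + hummus with both tight: 2.987 servings and 1.76 servings → $3.89.
The minimum over all feasible corners is $3.89.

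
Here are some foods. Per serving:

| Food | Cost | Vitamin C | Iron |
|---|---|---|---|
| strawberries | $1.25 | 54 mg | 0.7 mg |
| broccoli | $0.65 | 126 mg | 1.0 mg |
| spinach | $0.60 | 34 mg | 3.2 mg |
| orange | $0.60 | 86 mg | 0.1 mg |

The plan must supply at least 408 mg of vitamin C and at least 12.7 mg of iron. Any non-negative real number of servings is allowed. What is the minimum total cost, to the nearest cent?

$3.48

This is a tiny linear program; its minimum lies at a vertex of the feasible set. List the vertices and price them.
strawberries only: max(408/54, 12.7/0.7) = 18.14 servings → $22.68.
broccoli only: max(408/126, 12.7/1.0) = 12.7 servings → $8.26.
spinach only: max(408/34, 12.7/3.2) = 12 servings → $7.20.
orange only: max(408/86, 12.7/0.1) = 127 servings → $76.20.
strawberries + broccoli: intersection lies outside the first quadrant.
strawberries + spinach with both tight: 5.864 servings and 2.686 servings → $8.94.
strawberries + orange: intersection lies outside the first quadrant.
broccoli + spinach with both tight: 2.367 servings and 3.229 servings → $3.48.
broccoli + orange with both targets exact would need a negative amount; discard.
spinach + orange with both tight: 3.868 servings and 3.215 servings → $4.25.
The minimum over all feasible corners is $3.48.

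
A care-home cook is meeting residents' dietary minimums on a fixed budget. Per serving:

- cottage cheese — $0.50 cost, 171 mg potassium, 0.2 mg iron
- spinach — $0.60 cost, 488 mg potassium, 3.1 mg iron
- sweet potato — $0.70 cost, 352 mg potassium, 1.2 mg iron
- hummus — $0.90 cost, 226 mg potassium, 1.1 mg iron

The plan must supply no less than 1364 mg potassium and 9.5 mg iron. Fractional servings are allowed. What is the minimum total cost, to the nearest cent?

With two linear requirements the optimum uses one or two foods; enumerate the corners.
cottage cheese only: max(1364/171, 9.5/0.2) = 47.5 servings → $23.75.
spinach only: max(1364/488, 9.5/3.1) = 3.065 servings → $1.84.
sweet potato only: max(1364/352, 9.5/1.2) = 7.917 servings → $5.54.
hummus only: max(1364/226, 9.5/1.1) = 8.636 servings → $7.77.
cottage cheese + spinach with both targets exact would need a negative amount; discard.
cottage cheese + sweet potato with both targets exact would need a negative amount; discard.
cottage cheese + hummus: the both-tight solution has a negative serving — not a feasible corner.
spinach + sweet potato: the both-tight solution has a negative serving — not a feasible corner.
spinach + hummus: the both-tight solution has a negative serving — not a feasible corner.
sweet potato + hummus: the both-tight solution has a negative serving — not a feasible corner.
The minimum over all feasible corners is $1.84.

$1.84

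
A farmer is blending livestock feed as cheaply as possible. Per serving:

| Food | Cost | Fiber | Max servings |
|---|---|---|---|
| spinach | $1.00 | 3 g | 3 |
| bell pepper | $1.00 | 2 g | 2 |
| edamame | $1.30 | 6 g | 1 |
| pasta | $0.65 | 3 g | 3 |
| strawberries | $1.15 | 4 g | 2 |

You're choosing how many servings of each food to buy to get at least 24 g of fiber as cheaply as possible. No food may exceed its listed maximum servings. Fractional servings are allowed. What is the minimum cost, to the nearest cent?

Cost per g of fiber: edamame $0.2167, pasta $0.2167, strawberries $0.2875, spinach $0.3333, bell pepper $0.5000.
Take 1 serving of edamame: +6.0 g fiber for $1.30 (total $1.30, still need 18.0 g).
Take 3 servings of pasta: +9.0 g fiber for $1.95 (total $3.25, still need 9.0 g).
Take 2 servings of strawberries: +8.0 g fiber for $2.30 (total $5.55, still need 1.0 g).
Take 0.3333 servings of spinach: +1.0 g fiber for $0.33 (total $5.88, still need 0.0 g).
Greedy by cheapest-per-g is optimal for a single linear constraint, so the minimum cost is $5.88.

$5.88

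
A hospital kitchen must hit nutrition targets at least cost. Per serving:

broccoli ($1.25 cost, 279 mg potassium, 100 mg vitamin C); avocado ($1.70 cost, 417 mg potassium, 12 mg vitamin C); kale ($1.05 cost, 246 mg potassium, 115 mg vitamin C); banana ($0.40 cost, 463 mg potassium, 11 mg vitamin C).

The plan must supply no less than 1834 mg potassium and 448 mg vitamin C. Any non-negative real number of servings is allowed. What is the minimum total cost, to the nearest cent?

At the optimum either one food covers both requirements or two foods hit both targets exactly; no other combination can be cheaper.
broccoli only: max(1834/279, 448/100) = 6.573 servings → $8.22.
avocado only: max(1834/417, 448/12) = 37.33 servings → $63.47.
kale only: max(1834/246, 448/115) = 7.455 servings → $7.83.
banana only: max(1834/463, 448/11) = 40.73 servings → $16.29.
broccoli + avocado with both tight: 4.297 servings and 1.523 servings → $7.96.
broccoli + kale: intersection lies outside the first quadrant.
broccoli + banana with both tight: 4.331 servings and 1.351 servings → $5.95.
avocado + kale with both tight: 2.238 servings and 3.662 servings → $7.65.
avocado + banana: the both-tight solution has a negative serving — not a feasible corner.
kale + banana with both tight: 3.705 servings and 1.993 servings → $4.69.
Cheapest feasible corner: $4.69.

$4.69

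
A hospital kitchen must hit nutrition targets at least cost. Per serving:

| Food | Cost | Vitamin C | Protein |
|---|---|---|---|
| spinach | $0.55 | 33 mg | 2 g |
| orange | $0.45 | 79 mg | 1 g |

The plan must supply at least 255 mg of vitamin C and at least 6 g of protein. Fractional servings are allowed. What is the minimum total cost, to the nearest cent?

$2.09

The cheapest plan sits at a corner of the feasible region — with two constraints it uses at most two foods.
spinach only: max(255/33, 6/2) = 7.727 servings → $4.25.
orange only: max(255/79, 6/1) = 6 servings → $2.70.
spinach + orange with both tight: 1.752 servings and 2.496 servings → $2.09.
So the least-cost plan costs $2.09.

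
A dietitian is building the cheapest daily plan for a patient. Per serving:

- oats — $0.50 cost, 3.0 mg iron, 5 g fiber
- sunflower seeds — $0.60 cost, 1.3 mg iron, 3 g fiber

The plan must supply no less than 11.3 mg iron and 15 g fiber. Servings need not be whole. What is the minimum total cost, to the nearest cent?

The cheapest plan sits at a corner of the feasible region — with two constraints it uses at most two foods.
oats only: max(11.3/3.0, 15/5) = 3.767 servings → $1.88.
sunflower seeds only: max(11.3/1.3, 15/3) = 8.692 servings → $5.22.
oats + sunflower seeds with both targets exact would need a negative amount; discard.
The minimum over all feasible corners is $1.88.

$1.88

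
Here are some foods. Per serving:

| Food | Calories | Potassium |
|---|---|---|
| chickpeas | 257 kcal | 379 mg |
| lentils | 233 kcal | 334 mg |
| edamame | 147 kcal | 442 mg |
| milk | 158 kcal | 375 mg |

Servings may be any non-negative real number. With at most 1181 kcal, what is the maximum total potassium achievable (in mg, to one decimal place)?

3551.0 mg

Potassium per kcal: edamame 3.007, milk 2.373, chickpeas 1.475, lentils 1.433.
With no serving limits, spend the whole calories allowance on edamame: 1181 kcal / 147 kcal × 442 mg = 3551.0 mg.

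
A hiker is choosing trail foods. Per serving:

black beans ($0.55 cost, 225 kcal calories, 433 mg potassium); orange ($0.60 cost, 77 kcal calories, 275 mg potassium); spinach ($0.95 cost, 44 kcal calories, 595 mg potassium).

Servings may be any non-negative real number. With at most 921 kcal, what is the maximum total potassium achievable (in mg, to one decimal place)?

12454.4 mg

Potassium per kcal: spinach 13.52, orange 3.571, black beans 1.924.
With no serving limits, spend the whole calories allowance on spinach: 921 kcal / 44 kcal × 595 mg = 12454.4 mg.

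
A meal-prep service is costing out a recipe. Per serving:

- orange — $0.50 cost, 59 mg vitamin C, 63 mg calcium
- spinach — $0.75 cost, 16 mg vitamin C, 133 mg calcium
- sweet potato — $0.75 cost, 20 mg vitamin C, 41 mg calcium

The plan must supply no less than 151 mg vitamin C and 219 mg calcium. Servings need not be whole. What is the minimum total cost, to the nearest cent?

$1.59

For a min-cost LP with two ≥-constraints, a basic feasible solution has at most two positive variables.
orange only: max(151/59, 219/63) = 3.476 servings → $1.74.
spinach only: max(151/16, 219/133) = 9.438 servings → $7.08.
sweet potato only: max(151/20, 219/41) = 7.55 servings → $5.66.
orange + spinach with both tight: 2.424 servings and 0.4983 servings → $1.59.
orange + sweet potato with both tight: 1.563 servings and 2.94 servings → $2.99.
spinach + sweet potato: the both-tight solution has a negative serving — not a feasible corner.
The minimum over all feasible corners is $1.59.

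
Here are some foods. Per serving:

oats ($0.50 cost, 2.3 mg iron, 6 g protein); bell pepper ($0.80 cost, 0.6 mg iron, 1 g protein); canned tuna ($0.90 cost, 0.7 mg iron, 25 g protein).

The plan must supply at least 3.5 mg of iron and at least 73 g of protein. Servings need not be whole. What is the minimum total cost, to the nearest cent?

Two binding constraints pin down two serving amounts, so the optimal mix uses at most two foods. The candidates are each food alone (scaled to the tighter of iron/protein) and each pair with both constraints tight.
oats only: max(3.5/2.3, 73/6) = 12.17 servings → $6.08.
bell pepper only: max(3.5/0.6, 73/1) = 73 servings → $58.40.
canned tuna only: max(3.5/0.7, 73/25) = 5 servings → $4.50.
oats + bell pepper: intersection lies outside the first quadrant.
oats + canned tuna with both tight: 0.6829 servings and 2.756 servings → $2.82.
bell pepper + canned tuna with both tight: 2.545 servings and 2.818 servings → $4.57.
The minimum over all feasible corners is $2.82.

$2.82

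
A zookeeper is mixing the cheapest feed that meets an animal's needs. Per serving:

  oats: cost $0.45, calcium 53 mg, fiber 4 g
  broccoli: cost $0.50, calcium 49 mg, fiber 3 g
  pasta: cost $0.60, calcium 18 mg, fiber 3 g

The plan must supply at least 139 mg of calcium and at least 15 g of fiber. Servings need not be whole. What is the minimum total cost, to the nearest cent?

A basic optimal solution has at most two foods positive. Try each food alone and each pair with both targets met exactly.
oats only: max(139/53, 15/4) = 3.75 servings → $1.69.
broccoli only: max(139/49, 15/3) = 5 servings → $2.50.
pasta only: max(139/18, 15/3) = 7.722 servings → $4.63.
oats + broccoli: intersection lies outside the first quadrant.
oats + pasta with both tight: 1.69 servings and 2.747 servings → $2.41.
broccoli + pasta with both tight: 1.581 servings and 3.419 servings → $2.84.
Cheapest feasible corner: $1.69.

$1.69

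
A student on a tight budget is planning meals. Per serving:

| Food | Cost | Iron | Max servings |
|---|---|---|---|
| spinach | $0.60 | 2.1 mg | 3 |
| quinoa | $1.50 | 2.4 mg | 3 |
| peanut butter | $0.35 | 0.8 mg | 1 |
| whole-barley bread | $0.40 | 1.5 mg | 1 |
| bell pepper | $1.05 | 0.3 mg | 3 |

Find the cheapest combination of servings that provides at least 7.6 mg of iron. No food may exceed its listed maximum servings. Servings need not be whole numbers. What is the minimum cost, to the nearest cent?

$2.14

Cost per mg of iron: whole-barley bread $0.2667, spinach $0.2857, peanut butter $0.4375, quinoa $0.6250, bell pepper $3.5000.
Take 1 serving of whole-barley bread: +1.5 mg iron for $0.40 (total $0.40, still need 6.1 mg).
Take 2.905 servings of spinach: +6.1 mg iron for $1.74 (total $2.14, still need 0.0 mg).
Greedy by cheapest-per-mg is optimal for a single linear constraint, so the minimum cost is $2.14.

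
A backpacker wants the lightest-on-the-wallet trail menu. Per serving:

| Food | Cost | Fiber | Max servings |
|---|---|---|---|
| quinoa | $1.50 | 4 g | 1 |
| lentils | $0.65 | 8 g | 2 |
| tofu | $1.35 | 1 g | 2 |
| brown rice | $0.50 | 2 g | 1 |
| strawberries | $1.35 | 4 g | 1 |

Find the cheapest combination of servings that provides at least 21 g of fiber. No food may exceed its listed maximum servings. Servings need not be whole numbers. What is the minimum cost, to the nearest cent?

$2.81

Cost per g of fiber: lentils $0.0813, brown rice $0.2500, strawberries $0.3375, quinoa $0.3750, tofu $1.3500.
Take 2 servings of lentils: +16.0 g fiber for $1.30 (total $1.30, still need 5.0 g).
Take 1 serving of brown rice: +2.0 g fiber for $0.50 (total $1.80, still need 3.0 g).
Take 0.75 servings of strawberries: +3.0 g fiber for $1.01 (total $2.81, still need 0.0 g).
Greedy by cheapest-per-g is optimal for a single linear constraint, so the minimum cost is $2.81.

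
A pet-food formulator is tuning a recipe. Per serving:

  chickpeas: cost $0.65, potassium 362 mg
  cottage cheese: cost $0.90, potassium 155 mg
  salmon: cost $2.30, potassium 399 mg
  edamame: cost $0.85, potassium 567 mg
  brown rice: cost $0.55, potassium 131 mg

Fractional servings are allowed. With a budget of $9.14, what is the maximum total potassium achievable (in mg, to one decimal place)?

Potassium per dollar: edamame 667.1, chickpeas 556.9, brown rice 238.2, salmon 173.5, cottage cheese 172.2.
With no serving limits, spend the whole cost allowance on edamame: $9.14 / $0.85 × 567 mg = 6096.9 mg.

6096.9 mg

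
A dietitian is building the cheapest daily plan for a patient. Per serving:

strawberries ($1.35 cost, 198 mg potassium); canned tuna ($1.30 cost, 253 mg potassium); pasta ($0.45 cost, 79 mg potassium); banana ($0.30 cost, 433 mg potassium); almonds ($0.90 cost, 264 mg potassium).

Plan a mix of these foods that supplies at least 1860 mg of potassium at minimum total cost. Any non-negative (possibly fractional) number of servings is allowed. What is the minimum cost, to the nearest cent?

Cost per mg of potassium: banana $0.0007, almonds $0.0034, canned tuna $0.0051, pasta $0.0057, strawberries $0.0068.
With no serving limits, use only banana: 1860 mg / 433 mg = 4.296 servings × $0.30 = $1.29.

$1.29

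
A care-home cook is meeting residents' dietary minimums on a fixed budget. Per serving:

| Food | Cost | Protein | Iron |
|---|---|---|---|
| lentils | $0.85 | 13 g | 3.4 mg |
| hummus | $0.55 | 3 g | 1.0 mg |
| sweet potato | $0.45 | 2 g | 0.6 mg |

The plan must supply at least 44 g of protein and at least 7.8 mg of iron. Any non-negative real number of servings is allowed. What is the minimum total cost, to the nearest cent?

$2.88

Two binding constraints pin down two serving amounts, so the optimal mix uses at most two foods. The candidates are each food alone (scaled to the tighter of protein/iron) and each pair with both constraints tight.
lentils only: max(44/13, 7.8/3.4) = 3.385 servings → $2.88.
hummus only: max(44/3, 7.8/1.0) = 14.67 servings → $8.07.
sweet potato only: max(44/2, 7.8/0.6) = 22 servings → $9.90.
lentils + hummus: the both-tight solution has a negative serving — not a feasible corner.
lentils + sweet potato: intersection lies outside the first quadrant.
hummus + sweet potato: intersection lies outside the first quadrant.
So the least-cost plan costs $2.88.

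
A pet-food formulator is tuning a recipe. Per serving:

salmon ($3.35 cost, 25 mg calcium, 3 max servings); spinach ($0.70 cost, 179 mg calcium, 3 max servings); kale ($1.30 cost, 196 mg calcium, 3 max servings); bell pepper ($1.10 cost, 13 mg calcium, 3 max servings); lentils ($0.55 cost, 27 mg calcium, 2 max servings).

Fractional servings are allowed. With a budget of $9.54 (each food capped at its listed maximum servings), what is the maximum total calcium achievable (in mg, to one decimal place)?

1207.8 mg

Calcium per dollar: spinach 255.7, kale 150.8, lentils 49.09, bell pepper 11.82, salmon 7.463.
Take 3 servings of spinach: spends $2.10, +537.0 mg calcium (running total 537.0 mg).
Take 3 servings of kale: spends $3.90, +588.0 mg calcium (running total 1125.0 mg).
Take 2 servings of lentils: spends $1.10, +54.0 mg calcium (running total 1179.0 mg).
Take 2.218 servings of bell pepper: spends $2.44, +28.8 mg calcium (running total 1207.8 mg).
Filling greedily by calcium-per-dollar is optimal for one linear limit, giving 1207.8 mg.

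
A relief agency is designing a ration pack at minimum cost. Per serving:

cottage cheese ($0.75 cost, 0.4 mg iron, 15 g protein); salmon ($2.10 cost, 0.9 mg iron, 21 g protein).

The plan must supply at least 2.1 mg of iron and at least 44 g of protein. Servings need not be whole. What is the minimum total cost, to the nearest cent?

For a min-cost LP with two ≥-constraints, a basic feasible solution has at most two positive variables.
cottage cheese only: max(2.1/0.4, 44/15) = 5.25 servings → $3.94.
salmon only: max(2.1/0.9, 44/21) = 2.333 servings → $4.90.
cottage cheese + salmon with both targets exact would need a negative amount; discard.
Cheapest feasible corner: $3.94.

$3.94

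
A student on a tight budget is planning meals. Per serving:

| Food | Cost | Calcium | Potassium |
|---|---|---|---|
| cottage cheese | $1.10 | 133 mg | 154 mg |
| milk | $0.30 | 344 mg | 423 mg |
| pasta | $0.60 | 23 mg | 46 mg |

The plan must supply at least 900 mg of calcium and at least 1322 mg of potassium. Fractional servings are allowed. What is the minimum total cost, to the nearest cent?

For a min-cost LP with two ≥-constraints, a basic feasible solution has at most two positive variables.
cottage cheese only: max(900/133, 1322/154) = 8.584 servings → $9.44.
milk only: max(900/344, 1322/423) = 3.125 servings → $0.94.
pasta only: max(900/23, 1322/46) = 39.13 servings → $23.48.
cottage cheese + milk: the both-tight solution has a negative serving — not a feasible corner.
cottage cheese + pasta with both tight: 4.268 servings and 14.45 servings → $13.37.
milk + pasta with both tight: 1.804 servings and 12.15 servings → $7.83.
Cheapest feasible corner: $0.94.

$0.94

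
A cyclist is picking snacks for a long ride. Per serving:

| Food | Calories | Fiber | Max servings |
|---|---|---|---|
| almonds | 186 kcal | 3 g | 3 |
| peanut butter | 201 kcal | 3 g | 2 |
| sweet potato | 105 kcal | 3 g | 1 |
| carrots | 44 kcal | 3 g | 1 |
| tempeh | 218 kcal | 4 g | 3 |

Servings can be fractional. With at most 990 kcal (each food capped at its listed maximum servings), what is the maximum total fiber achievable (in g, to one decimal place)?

21.0 g

Fiber per kcal: carrots 0.06818, sweet potato 0.02857, tempeh 0.01835, almonds 0.01613, peanut butter 0.01493.
Take 1 serving of carrots: uses 44 kcal, +3.0 g fiber (running total 3.0 g).
Take 1 serving of sweet potato: uses 105 kcal, +3.0 g fiber (running total 6.0 g).
Take 3 servings of tempeh: uses 654 kcal, +12.0 g fiber (running total 18.0 g).
Take 1.005 servings of almonds: uses 187 kcal, +3.0 g fiber (running total 21.0 g).
Greedy by best ratio exhausts the calories allowance optimally: 21.0 g.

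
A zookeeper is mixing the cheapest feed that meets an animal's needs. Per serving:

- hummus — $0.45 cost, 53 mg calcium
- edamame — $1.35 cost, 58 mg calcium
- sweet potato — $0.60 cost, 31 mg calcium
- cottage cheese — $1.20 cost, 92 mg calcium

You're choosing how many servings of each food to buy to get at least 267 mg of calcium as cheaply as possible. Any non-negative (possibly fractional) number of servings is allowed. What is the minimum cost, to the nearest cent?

$2.27

Cost per mg of calcium: hummus $0.0085, cottage cheese $0.0130, sweet potato $0.0194, edamame $0.0233.
With no serving limits, use only hummus: 267 mg / 53 mg = 5.038 servings × $0.45 = $2.27.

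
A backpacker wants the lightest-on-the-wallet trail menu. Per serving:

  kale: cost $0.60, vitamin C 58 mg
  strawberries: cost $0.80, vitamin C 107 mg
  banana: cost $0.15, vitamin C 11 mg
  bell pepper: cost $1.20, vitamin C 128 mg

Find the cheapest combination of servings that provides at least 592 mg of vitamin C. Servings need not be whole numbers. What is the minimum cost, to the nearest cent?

$4.43

Cost per mg of vitamin C: strawberries $0.0075, bell pepper $0.0094, kale $0.0103, banana $0.0136.
With no serving limits, use only strawberries: 592 mg / 107 mg = 5.533 servings × $0.80 = $4.43.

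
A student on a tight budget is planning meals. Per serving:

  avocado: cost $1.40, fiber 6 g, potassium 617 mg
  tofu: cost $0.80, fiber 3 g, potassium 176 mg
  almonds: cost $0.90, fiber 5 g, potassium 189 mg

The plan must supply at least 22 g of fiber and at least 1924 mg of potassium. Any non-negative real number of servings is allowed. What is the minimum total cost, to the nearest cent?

The cheapest plan sits at a corner of the feasible region — with two constraints it uses at most two foods.
avocado only: max(22/6, 1924/617) = 3.667 servings → $5.13.
tofu only: max(22/3, 1924/176) = 10.93 servings → $8.75.
almonds only: max(22/5, 1924/189) = 10.18 servings → $9.16.
avocado + tofu with both tight: 2.39 servings and 2.553 servings → $5.39.
avocado + almonds with both tight: 2.8 servings and 1.04 servings → $4.86.
tofu + almonds with both targets exact would need a negative amount; discard.
So the least-cost plan costs $4.86.

$4.86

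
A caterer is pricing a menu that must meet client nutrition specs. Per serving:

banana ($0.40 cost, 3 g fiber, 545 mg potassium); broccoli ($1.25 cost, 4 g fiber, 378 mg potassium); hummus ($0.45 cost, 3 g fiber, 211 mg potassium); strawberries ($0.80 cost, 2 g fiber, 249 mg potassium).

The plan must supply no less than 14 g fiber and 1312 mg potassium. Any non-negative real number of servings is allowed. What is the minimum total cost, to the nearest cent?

$1.87

Minimising a linear cost over {fiber ≥ 14, potassium ≥ 1312, servings ≥ 0} — the optimum is at a vertex, using one or two foods.
banana only: max(14/3, 1312/545) = 4.667 servings → $1.87.
broccoli only: max(14/4, 1312/378) = 3.5 servings → $4.38.
hummus only: max(14/3, 1312/211) = 6.218 servings → $2.80.
strawberries only: max(14/2, 1312/249) = 7 servings → $5.60.
banana + broccoli: the both-tight solution has a negative serving — not a feasible corner.
banana + hummus with both tight: 0.98 servings and 3.687 servings → $2.05.
banana + strawberries: the both-tight solution has a negative serving — not a feasible corner.
broccoli + hummus with both tight: 3.386 servings and 0.1517 servings → $4.30.
broccoli + strawberries: intersection lies outside the first quadrant.
hummus + strawberries with both tight: 2.652 servings and 3.022 servings → $3.61.
Cheapest feasible corner: $1.87.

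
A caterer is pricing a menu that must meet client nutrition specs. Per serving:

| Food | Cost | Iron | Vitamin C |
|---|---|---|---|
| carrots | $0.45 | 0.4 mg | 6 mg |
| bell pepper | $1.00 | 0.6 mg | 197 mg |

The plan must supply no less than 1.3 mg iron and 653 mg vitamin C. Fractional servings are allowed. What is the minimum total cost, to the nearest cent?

carrots only: max(1.3/0.4, 653/6) = 108.8 servings → $48.98.
bell pepper only: max(1.3/0.6, 653/197) = 3.315 servings → $3.31.
carrots + bell pepper with both targets exact would need a negative amount; discard.
The minimum over all feasible corners is $3.31.

$3.31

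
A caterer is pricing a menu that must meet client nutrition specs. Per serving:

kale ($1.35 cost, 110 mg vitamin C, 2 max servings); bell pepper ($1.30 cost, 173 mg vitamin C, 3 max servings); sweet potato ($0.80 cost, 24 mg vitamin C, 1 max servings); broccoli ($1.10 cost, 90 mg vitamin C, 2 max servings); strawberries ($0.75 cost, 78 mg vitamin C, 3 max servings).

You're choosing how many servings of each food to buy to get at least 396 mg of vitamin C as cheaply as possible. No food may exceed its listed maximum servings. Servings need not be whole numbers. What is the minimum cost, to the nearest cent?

Cost per mg of vitamin C: bell pepper $0.0075, strawberries $0.0096, broccoli $0.0122, kale $0.0123, sweet potato $0.0333.
Take 2.289 servings of bell pepper: +396.0 mg vitamin C for $2.98 (total $2.98, still need 0.0 mg).
Greedy by cheapest-per-mg is optimal for a single linear constraint, so the minimum cost is $2.98.

$2.98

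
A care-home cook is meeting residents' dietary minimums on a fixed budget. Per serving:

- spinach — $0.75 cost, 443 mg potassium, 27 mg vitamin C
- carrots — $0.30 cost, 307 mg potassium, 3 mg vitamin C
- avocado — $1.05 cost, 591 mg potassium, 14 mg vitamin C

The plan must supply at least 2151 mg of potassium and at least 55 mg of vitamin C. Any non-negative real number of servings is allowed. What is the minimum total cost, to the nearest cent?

$2.58

Check every corner: each single food scaled to meet both minima, and each pair solved so both constraints bind.
spinach only: max(2151/443, 55/27) = 4.856 servings → $3.64.
carrots only: max(2151/307, 55/3) = 18.33 servings → $5.50.
avocado only: max(2151/591, 55/14) = 3.929 servings → $4.12.
spinach + carrots with both tight: 1.499 servings and 4.844 servings → $2.58.
spinach + avocado with both tight: 0.2451 servings and 3.456 servings → $3.81.
carrots + avocado with both targets exact would need a negative amount; discard.
So the least-cost plan costs $2.58.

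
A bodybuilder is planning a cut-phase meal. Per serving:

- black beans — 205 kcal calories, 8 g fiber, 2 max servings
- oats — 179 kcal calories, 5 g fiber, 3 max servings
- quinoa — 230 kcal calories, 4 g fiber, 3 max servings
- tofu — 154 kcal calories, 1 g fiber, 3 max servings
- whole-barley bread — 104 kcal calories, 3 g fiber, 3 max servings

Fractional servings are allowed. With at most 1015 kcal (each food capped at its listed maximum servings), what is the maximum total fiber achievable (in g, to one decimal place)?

33.2 g

Fiber per kcal: black beans 0.03902, whole-barley bread 0.02885, oats 0.02793, quinoa 0.01739, tofu 0.006494.
Take 2 servings of black beans: uses 410 kcal, +16.0 g fiber (running total 16.0 g).
Take 3 servings of whole-barley bread: uses 312 kcal, +9.0 g fiber (running total 25.0 g).
Take 1.637 servings of oats: uses 293 kcal, +8.2 g fiber (running total 33.2 g).
Filling greedily by fiber-per-kcal is optimal for one linear limit, giving 33.2 g.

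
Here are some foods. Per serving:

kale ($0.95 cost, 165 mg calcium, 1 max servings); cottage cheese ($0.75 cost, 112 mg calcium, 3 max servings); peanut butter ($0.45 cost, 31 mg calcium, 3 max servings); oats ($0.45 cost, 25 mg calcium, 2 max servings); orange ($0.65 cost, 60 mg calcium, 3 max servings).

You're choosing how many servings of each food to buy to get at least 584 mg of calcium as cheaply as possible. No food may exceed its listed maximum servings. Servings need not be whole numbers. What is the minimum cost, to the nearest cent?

Cost per mg of calcium: kale $0.0058, cottage cheese $0.0067, orange $0.0108, peanut butter $0.0145, oats $0.0180.
Take 1 serving of kale: +165.0 mg calcium for $0.95 (total $0.95, still need 419.0 mg).
Take 3 servings of cottage cheese: +336.0 mg calcium for $2.25 (total $3.20, still need 83.0 mg).
Take 1.383 servings of orange: +83.0 mg calcium for $0.90 (total $4.10, still need 0.0 mg).
Greedy by cheapest-per-mg is optimal for a single linear constraint, so the minimum cost is $4.10.

$4.10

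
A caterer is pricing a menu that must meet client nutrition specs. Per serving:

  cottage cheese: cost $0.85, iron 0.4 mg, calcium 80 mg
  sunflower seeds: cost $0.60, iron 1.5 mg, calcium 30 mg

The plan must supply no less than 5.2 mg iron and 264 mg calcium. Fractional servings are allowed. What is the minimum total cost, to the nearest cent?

$3.61

The cheapest plan sits at a corner of the feasible region — with two constraints it uses at most two foods.
cottage cheese only: max(5.2/0.4, 264/80) = 13 servings → $11.05.
sunflower seeds only: max(5.2/1.5, 264/30) = 8.8 servings → $5.28.
cottage cheese + sunflower seeds with both tight: 2.222 servings and 2.874 servings → $3.61.
Cheapest feasible corner: $3.61.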